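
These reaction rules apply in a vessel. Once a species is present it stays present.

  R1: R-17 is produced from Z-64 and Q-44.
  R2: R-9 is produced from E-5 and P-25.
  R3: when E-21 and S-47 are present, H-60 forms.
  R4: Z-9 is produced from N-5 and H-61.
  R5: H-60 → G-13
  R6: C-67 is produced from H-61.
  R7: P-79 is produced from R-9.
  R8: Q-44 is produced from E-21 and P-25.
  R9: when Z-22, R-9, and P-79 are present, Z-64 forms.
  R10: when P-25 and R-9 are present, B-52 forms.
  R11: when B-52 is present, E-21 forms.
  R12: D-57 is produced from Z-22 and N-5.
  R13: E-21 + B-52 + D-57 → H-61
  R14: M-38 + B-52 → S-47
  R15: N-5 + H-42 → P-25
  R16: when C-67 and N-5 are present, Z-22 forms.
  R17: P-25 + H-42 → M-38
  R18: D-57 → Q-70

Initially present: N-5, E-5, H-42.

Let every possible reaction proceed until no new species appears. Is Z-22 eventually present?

Z-22 would need C-67 and N-5 (R16), but C-67 never forms.

No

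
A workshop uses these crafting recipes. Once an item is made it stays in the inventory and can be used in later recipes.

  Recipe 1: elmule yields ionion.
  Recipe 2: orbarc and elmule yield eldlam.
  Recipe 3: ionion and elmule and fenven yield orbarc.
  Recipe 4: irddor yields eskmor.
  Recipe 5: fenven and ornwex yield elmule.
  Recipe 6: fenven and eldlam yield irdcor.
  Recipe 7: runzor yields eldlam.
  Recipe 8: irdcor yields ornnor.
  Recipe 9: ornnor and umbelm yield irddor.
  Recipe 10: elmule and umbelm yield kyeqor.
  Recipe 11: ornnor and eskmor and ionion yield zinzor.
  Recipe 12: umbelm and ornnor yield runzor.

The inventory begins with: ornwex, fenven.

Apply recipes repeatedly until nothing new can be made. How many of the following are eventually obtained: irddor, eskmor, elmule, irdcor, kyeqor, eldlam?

3

fenven and ornwex → elmule (Recipe 5).
elmule → ionion (Recipe 1).
ionion and elmule and fenven → orbarc (Recipe 3).
orbarc and elmule → eldlam (Recipe 2).
fenven and eldlam → irdcor (Recipe 6).
irddor would need ornnor and umbelm (Recipe 9), but umbelm is never obtained.
eskmor would need irddor (Recipe 4), but irddor is never obtained.
elmule: reached.
irdcor: reached.
kyeqor would need elmule and umbelm (Recipe 10), but umbelm is never obtained.
eldlam: reached.
Reached: elmule, irdcor, and eldlam — 3 of the 6.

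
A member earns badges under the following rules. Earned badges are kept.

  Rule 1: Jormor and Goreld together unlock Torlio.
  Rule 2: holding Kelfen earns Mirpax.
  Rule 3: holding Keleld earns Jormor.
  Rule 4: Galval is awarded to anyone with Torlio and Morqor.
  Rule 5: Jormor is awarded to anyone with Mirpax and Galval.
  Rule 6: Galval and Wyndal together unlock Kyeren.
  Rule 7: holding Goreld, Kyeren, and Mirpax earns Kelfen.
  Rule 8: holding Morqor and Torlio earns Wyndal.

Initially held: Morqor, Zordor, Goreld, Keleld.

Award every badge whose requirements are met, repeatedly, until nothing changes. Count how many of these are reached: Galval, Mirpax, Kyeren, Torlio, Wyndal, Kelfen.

With Keleld, Jormor is earned (Rule 3).
With Jormor and Goreld, Torlio is earned (Rule 1).
With Morqor and Torlio, Wyndal is earned (Rule 8).
With Torlio and Morqor, Galval is earned (Rule 4).
With Galval and Wyndal, Kyeren is earned (Rule 6).
Galval: reached.
Mirpax would need Kelfen (Rule 2), but Kelfen is never earned.
Kyeren: reached.
Torlio: reached.
Wyndal: reached.
Kelfen would need Goreld, Kyeren, and Mirpax (Rule 7), but Mirpax is never earned.
Reached: Galval, Kyeren, Torlio, and Wyndal — 4 of the 6.

4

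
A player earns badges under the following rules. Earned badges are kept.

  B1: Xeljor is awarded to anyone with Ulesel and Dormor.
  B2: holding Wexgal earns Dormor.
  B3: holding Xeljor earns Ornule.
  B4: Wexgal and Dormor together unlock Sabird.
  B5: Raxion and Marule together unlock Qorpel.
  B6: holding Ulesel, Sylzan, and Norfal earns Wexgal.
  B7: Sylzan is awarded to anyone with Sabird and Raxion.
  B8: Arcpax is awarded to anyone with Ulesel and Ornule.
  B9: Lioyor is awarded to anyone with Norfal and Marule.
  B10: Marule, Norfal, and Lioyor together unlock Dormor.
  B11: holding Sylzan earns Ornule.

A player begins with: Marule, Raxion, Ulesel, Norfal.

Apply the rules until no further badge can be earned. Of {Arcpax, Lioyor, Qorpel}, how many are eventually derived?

3

With Norfal and Marule, Lioyor is earned (B9).
With Raxion and Marule, Qorpel is earned (B5).
With Marule, Norfal, and Lioyor, Dormor is earned (B10).
With Ulesel and Dormor, Xeljor is earned (B1).
With Xeljor, Ornule is earned (B3).
With Ulesel and Ornule, Arcpax is earned (B8).
Arcpax: reached.
Lioyor: reached.
Qorpel: reached.
All 3 are reached.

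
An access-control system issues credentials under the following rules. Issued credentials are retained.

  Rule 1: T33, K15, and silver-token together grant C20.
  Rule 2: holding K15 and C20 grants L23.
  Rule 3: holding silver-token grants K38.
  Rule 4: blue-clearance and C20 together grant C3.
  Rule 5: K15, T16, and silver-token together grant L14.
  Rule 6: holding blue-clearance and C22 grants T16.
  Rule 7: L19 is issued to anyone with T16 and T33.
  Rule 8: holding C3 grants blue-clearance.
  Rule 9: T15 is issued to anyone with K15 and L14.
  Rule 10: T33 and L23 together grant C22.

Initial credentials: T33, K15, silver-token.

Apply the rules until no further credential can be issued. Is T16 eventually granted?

No

T16 would need blue-clearance and C22 (Rule 6), but blue-clearance is never granted.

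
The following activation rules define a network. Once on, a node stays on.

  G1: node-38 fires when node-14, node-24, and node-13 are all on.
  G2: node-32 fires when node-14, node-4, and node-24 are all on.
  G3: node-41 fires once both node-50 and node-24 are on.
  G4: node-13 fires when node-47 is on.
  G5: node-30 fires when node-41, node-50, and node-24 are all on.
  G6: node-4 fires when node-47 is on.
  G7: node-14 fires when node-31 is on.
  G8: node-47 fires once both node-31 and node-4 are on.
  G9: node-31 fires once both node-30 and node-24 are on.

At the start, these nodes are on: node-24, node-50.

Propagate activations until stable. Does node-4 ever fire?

node-4 would need node-47 (G6), but node-47 never turns on.

No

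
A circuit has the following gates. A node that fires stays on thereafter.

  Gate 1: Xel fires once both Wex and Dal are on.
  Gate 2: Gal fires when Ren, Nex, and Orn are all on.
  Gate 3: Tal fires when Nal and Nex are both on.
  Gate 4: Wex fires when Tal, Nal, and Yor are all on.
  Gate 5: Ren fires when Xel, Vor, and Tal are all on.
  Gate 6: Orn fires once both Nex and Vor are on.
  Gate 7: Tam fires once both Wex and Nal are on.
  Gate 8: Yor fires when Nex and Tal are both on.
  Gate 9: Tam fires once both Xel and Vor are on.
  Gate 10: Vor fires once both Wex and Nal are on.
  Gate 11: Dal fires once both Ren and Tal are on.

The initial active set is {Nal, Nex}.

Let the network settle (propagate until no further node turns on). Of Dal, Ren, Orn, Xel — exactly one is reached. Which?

Nal and Nex are on, so Tal fires (Gate 3).
Nex and Tal are on, so Yor fires (Gate 8).
Gate 4: Tal, Nal, and Yor on → Wex on.
Wex and Nal are on, so Vor fires (Gate 10).
Nex and Vor are on, so Orn fires (Gate 6).
Dal would need Ren and Tal (Gate 11), but Ren never turns on. Xel would need Wex and Dal (Gate 1), but Dal never turns on. Ren would need Xel, Vor, and Tal (Gate 5), but Xel never turns on.

Orn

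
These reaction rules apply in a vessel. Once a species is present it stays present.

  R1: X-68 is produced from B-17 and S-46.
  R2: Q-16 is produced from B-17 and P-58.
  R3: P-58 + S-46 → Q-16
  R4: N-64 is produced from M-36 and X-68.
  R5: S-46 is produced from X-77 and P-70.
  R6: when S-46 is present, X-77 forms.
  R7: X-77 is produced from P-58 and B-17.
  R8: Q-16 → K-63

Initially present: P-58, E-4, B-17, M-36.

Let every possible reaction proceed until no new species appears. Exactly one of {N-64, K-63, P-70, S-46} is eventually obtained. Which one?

K-63

B-17 and P-58 present → Q-16 forms (R2).
Q-16 present → K-63 forms (R8).
No rule produces P-70, and it is not given. S-46 would need X-77 and P-70 (R5), but P-70 never forms. N-64 would need M-36 and X-68 (R4), but X-68 never forms.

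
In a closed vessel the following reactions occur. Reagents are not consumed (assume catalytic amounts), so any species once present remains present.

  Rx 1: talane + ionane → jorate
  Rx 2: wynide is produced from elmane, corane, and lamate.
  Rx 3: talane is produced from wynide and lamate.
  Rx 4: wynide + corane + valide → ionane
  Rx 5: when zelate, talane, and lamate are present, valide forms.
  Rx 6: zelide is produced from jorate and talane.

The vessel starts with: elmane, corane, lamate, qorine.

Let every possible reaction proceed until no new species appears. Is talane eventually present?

elmane, corane, and lamate present → wynide forms (Rx 2).
wynide and lamate present → talane forms (Rx 3).

Yes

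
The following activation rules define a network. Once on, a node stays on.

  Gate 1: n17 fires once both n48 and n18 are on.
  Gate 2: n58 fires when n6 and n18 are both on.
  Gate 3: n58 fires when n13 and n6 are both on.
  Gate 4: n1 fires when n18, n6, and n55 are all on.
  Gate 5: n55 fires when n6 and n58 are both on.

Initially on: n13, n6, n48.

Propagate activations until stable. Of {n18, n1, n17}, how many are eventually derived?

0

No rule produces n18, and it is not given.
n1 would need n18, n6, and n55 (Gate 4), but n18 never turns on.
n17 would need n48 and n18 (Gate 1), but n18 never turns on.
None of the 3 are reached.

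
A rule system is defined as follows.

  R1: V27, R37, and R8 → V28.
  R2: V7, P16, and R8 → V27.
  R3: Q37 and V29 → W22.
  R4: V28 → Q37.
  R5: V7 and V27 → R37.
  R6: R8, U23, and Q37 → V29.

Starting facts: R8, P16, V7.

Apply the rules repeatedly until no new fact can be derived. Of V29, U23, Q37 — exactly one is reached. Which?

V7, P16, and R8 hold, so V27 follows (R2).
From V7 and V27, R5 gives R37.
V27, R37, and R8 hold, so V28 follows (R1).
From V28, R4 gives Q37.
No rule produces U23, and it is not given. V29 would need R8, U23, and Q37 (R6), but U23 is never established.

Q37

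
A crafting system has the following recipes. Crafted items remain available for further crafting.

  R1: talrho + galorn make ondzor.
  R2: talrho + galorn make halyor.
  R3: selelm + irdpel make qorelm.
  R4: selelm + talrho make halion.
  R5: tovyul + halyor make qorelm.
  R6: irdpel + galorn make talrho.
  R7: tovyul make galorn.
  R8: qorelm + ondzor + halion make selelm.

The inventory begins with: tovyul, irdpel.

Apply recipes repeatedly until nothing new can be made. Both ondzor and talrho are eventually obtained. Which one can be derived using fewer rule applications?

talrho: tovyul → galorn (R7). Using R6, irdpel and galorn make talrho. [2 rule applications]
ondzor: Using R7, tovyul makes galorn. irdpel + galorn → talrho (R6). talrho + galorn → ondzor (R1). [3 rule applications]
talrho needs fewer.

talrho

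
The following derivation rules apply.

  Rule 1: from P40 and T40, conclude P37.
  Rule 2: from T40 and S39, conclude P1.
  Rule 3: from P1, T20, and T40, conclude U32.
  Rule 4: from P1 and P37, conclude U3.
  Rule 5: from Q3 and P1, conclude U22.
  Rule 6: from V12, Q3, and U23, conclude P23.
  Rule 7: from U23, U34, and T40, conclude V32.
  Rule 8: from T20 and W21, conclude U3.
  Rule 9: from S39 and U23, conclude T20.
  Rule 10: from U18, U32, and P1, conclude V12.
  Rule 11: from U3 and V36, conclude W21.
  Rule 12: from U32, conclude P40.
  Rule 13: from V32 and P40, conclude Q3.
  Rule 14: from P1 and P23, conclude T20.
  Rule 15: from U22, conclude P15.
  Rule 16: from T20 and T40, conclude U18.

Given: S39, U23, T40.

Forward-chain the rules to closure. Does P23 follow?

No

P23 would need V12, Q3, and U23 (Rule 6), but Q3 is never established.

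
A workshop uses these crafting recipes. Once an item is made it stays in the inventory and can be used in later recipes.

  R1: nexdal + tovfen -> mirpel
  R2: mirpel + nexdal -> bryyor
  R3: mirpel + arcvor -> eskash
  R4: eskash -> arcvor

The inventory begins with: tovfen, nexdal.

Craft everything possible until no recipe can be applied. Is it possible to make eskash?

No

eskash would need mirpel and arcvor (R3), but arcvor is never obtained.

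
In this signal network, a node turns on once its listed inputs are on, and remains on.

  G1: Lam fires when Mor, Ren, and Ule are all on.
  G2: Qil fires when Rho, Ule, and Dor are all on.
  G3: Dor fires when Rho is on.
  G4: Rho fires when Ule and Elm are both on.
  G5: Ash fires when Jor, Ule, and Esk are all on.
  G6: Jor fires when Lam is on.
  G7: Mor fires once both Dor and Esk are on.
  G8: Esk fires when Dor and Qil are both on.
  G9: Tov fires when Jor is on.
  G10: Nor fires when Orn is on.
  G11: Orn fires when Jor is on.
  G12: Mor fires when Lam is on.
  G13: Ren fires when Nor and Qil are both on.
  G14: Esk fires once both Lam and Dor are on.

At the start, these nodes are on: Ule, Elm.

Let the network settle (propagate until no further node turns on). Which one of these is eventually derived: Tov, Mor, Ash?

Mor

Ule and Elm are on, so Rho fires (G4).
Rho is on, so Dor fires (G3).
G2: Rho, Ule, and Dor on → Qil on.
G8: Dor and Qil on → Esk on.
G7: Dor and Esk on → Mor on.
Tov would need Jor (G9), but Jor never turns on. Ash would need Jor, Ule, and Esk (G5), but Jor never turns on.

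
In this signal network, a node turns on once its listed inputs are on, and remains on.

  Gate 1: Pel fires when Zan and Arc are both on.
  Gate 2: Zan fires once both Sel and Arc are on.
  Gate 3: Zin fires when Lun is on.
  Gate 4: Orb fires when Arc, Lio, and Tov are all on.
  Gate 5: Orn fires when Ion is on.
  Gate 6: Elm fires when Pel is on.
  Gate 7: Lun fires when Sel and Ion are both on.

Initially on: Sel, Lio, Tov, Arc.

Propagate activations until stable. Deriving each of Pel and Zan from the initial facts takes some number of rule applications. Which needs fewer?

Zan: Gate 2: Sel and Arc on → Zan on. [1 rule application]
Pel: Sel and Arc are on, so Zan fires (Gate 2). Zan and Arc are on, so Pel fires (Gate 1). [2 rule applications]
Zan needs fewer.

Zan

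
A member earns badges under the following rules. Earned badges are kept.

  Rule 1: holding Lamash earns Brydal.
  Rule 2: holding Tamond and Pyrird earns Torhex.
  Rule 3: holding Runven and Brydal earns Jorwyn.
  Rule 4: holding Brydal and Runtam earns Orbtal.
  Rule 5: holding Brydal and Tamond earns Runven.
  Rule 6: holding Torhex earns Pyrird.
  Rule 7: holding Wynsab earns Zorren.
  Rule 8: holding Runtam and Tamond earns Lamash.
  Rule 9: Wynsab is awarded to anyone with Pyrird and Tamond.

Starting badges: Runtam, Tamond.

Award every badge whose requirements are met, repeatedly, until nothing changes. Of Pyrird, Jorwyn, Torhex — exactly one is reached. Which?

Jorwyn

With Runtam and Tamond, Lamash is earned (Rule 8).
With Lamash, Brydal is earned (Rule 1).
With Brydal and Tamond, Runven is earned (Rule 5).
With Runven and Brydal, Jorwyn is earned (Rule 3).
Torhex would need Tamond and Pyrird (Rule 2), but Pyrird is never earned. Pyrird would need Torhex (Rule 6), but Torhex is never earned.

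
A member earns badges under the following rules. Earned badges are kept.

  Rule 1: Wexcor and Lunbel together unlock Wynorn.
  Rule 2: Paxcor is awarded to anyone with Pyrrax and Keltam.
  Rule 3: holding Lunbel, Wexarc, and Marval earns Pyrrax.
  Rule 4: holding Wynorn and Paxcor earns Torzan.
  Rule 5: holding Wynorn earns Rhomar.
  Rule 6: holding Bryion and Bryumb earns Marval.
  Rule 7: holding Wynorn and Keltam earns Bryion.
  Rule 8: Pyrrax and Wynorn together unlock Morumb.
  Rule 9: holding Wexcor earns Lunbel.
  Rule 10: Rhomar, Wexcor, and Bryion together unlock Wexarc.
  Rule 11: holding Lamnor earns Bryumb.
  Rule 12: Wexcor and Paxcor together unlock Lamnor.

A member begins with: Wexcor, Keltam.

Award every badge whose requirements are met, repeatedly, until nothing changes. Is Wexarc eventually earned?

Yes

With Wexcor, Lunbel is earned (Rule 9).
With Wexcor and Lunbel, Wynorn is earned (Rule 1).
With Wynorn, Rhomar is earned (Rule 5).
With Wynorn and Keltam, Bryion is earned (Rule 7).
With Rhomar, Wexcor, and Bryion, Wexarc is earned (Rule 10).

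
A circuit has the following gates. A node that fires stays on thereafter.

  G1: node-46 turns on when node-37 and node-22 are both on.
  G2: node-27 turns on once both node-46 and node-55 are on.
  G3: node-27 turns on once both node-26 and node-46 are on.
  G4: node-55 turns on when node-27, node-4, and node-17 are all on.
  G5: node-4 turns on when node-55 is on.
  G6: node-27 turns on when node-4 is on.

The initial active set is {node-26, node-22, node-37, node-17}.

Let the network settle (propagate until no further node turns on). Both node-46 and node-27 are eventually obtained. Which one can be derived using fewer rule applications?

node-46: G1: node-37 and node-22 on → node-46 on. [1 rule application]
node-27: node-37 and node-22 are on, so node-46 turns on (G1). G3: node-26 and node-46 on → node-27 on. [2 rule applications]
node-46 needs fewer.

node-46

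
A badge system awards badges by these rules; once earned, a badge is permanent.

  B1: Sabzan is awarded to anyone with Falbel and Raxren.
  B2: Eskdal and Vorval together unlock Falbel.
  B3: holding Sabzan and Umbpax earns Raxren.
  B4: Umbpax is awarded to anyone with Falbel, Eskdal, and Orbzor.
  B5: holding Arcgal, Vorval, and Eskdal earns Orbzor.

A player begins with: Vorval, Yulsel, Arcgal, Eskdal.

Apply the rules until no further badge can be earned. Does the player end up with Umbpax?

Yes

With Arcgal, Vorval, and Eskdal, Orbzor is earned (B5).
With Eskdal and Vorval, Falbel is earned (B2).
With Falbel, Eskdal, and Orbzor, Umbpax is earned (B4).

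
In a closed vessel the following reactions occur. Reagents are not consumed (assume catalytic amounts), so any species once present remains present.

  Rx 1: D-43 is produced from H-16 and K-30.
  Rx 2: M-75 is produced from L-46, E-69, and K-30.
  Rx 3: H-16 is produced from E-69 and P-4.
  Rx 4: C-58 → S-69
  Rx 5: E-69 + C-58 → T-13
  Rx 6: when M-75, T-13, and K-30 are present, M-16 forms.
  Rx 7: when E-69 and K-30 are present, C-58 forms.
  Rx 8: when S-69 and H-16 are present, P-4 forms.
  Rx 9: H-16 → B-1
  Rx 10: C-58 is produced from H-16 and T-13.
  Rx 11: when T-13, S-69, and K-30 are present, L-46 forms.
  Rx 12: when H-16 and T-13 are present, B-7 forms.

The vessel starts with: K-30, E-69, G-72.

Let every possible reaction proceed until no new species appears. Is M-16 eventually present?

E-69 and K-30 present → C-58 forms (Rx 7).
C-58 present → S-69 forms (Rx 4).
E-69 and C-58 present → T-13 forms (Rx 5).
T-13, S-69, and K-30 present → L-46 forms (Rx 11).
L-46, E-69, and K-30 present → M-75 forms (Rx 2).
M-75, T-13, and K-30 present → M-16 forms (Rx 6).

Yes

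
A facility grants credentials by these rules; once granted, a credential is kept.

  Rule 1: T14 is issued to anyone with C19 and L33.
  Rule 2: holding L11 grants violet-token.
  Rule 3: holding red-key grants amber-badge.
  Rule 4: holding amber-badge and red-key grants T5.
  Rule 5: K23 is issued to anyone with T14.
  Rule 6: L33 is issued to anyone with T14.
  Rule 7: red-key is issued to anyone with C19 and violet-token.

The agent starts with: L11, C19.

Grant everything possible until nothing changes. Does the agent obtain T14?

No

T14 would need C19 and L33 (Rule 1), but L33 is never granted.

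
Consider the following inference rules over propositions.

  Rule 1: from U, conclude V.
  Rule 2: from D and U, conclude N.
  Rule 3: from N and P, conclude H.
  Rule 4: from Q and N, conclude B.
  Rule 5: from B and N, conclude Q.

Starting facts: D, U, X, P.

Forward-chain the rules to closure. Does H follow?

D and U hold, so N follows (Rule 2).
N and P hold, so H follows (Rule 3).

Yes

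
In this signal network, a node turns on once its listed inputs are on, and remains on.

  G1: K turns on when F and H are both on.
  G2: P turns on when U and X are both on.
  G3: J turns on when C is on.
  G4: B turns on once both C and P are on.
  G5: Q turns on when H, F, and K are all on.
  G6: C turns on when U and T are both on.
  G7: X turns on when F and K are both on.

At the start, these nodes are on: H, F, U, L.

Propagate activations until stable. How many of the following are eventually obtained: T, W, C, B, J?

No rule produces T, and it is not given.
No rule produces W, and it is not given.
C would need U and T (G6), but T never turns on.
B would need C and P (G4), but C never turns on.
J would need C (G3), but C never turns on.
None of the 5 are reached.

0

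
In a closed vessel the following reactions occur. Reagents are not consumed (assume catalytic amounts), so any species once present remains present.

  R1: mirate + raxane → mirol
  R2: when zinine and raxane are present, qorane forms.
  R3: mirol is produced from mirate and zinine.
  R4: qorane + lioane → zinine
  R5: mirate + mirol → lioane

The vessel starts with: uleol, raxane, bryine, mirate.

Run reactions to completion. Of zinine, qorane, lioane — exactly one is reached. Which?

lioane

mirate and raxane present → mirol forms (R1).
mirate and mirol present → lioane forms (R5).
zinine would need qorane and lioane (R4), but qorane never forms. qorane would need zinine and raxane (R2), but zinine never forms.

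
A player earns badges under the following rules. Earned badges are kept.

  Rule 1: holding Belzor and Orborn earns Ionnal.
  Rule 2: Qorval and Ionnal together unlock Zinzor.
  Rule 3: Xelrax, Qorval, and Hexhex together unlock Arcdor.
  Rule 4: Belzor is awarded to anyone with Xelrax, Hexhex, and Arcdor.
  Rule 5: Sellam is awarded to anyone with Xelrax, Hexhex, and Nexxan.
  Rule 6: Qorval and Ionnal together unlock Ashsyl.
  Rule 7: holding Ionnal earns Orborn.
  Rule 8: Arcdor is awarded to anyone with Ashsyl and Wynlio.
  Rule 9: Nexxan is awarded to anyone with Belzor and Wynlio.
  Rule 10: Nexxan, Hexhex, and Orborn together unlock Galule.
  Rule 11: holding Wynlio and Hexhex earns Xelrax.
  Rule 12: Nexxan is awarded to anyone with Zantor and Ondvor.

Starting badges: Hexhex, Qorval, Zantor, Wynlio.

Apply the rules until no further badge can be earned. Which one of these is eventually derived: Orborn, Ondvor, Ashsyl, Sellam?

With Wynlio and Hexhex, Xelrax is earned (Rule 11).
With Xelrax, Qorval, and Hexhex, Arcdor is earned (Rule 3).
With Xelrax, Hexhex, and Arcdor, Belzor is earned (Rule 4).
With Belzor and Wynlio, Nexxan is earned (Rule 9).
With Xelrax, Hexhex, and Nexxan, Sellam is earned (Rule 5).
Ashsyl would need Qorval and Ionnal (Rule 6), but Ionnal is never earned. Orborn would need Ionnal (Rule 7), but Ionnal is never earned. No rule produces Ondvor, and it is not given.

Sellam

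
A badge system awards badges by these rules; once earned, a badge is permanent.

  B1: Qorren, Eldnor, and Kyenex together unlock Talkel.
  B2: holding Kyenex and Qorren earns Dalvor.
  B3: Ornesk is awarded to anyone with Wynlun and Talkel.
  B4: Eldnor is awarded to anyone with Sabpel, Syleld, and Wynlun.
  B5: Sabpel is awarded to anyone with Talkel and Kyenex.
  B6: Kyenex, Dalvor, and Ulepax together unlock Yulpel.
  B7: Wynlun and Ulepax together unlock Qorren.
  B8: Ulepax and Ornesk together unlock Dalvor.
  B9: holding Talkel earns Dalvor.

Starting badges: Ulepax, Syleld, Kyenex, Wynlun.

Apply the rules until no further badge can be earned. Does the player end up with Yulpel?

Yes

With Wynlun and Ulepax, Qorren is earned (B7).
With Kyenex and Qorren, Dalvor is earned (B2).
With Kyenex, Dalvor, and Ulepax, Yulpel is earned (B6).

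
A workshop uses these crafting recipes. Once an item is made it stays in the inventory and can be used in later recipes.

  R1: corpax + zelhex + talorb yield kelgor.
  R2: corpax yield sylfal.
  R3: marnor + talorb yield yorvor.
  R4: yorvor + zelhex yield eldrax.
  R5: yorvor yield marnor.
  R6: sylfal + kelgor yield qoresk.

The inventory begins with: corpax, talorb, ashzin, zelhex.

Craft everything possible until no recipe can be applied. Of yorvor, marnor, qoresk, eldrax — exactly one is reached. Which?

Using R1, corpax, zelhex, and talorb make kelgor.
corpax → sylfal (R2).
Using R6, sylfal and kelgor make qoresk.
eldrax would need yorvor and zelhex (R4), but yorvor is never obtained. marnor would need yorvor (R5), but yorvor is never obtained. yorvor would need marnor and talorb (R3), but marnor is never obtained.

qoresk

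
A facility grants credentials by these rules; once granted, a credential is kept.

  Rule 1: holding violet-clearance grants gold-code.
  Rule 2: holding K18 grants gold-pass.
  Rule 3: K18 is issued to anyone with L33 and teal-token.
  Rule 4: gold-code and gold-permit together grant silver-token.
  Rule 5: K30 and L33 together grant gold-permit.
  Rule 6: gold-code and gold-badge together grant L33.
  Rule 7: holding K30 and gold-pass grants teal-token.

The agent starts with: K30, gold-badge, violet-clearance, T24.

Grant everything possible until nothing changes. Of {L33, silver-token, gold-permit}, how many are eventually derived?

Holding violet-clearance grants gold-code (Rule 1).
Holding gold-code and gold-badge grants L33 (Rule 6).
Holding K30 and L33 grants gold-permit (Rule 5).
Holding gold-code and gold-permit grants silver-token (Rule 4).
L33: reached.
silver-token: reached.
gold-permit: reached.
All 3 are reached.

3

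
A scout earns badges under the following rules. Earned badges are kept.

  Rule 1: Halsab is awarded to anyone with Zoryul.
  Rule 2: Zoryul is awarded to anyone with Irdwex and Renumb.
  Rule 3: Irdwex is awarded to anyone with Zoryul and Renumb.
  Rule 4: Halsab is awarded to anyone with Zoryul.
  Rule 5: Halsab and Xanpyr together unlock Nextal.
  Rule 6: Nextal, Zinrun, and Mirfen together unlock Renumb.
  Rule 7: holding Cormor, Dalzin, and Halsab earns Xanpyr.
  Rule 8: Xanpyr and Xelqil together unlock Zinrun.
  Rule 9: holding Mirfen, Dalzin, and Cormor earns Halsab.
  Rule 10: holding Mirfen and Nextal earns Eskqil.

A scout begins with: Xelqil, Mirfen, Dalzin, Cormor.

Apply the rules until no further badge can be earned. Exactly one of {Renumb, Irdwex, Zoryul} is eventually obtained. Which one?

With Mirfen, Dalzin, and Cormor, Halsab is earned (Rule 9).
With Cormor, Dalzin, and Halsab, Xanpyr is earned (Rule 7).
With Halsab and Xanpyr, Nextal is earned (Rule 5).
With Xanpyr and Xelqil, Zinrun is earned (Rule 8).
With Nextal, Zinrun, and Mirfen, Renumb is earned (Rule 6).
Irdwex would need Zoryul and Renumb (Rule 3), but Zoryul is never earned. Zoryul would need Irdwex and Renumb (Rule 2), but Irdwex is never earned.

Renumb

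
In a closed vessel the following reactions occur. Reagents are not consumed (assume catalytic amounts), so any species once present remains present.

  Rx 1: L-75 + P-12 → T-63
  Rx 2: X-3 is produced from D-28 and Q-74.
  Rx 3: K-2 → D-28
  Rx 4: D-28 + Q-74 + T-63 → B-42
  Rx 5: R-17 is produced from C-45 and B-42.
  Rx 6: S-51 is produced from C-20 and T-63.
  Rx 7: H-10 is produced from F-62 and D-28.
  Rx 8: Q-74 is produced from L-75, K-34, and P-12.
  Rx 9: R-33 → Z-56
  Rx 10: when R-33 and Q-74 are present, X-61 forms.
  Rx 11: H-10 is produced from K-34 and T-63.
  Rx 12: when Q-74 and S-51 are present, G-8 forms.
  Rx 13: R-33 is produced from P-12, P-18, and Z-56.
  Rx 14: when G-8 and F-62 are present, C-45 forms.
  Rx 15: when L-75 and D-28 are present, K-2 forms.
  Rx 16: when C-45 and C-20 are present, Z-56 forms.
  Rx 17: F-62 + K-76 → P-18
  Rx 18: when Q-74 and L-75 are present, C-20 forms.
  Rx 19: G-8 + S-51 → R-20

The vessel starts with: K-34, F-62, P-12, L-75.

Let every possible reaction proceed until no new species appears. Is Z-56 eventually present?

Yes

L-75, K-34, and P-12 present → Q-74 forms (Rx 8).
L-75 and P-12 present → T-63 forms (Rx 1).
Q-74 and L-75 present → C-20 forms (Rx 18).
C-20 and T-63 present → S-51 forms (Rx 6).
Q-74 and S-51 present → G-8 forms (Rx 12).
G-8 and F-62 present → C-45 forms (Rx 14).
C-45 and C-20 present → Z-56 forms (Rx 16).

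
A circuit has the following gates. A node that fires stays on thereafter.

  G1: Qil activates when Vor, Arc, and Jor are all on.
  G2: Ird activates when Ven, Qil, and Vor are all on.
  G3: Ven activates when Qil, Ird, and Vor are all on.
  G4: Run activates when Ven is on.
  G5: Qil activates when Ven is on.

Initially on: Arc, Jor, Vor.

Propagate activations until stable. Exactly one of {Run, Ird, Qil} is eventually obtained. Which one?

G1: Vor, Arc, and Jor on → Qil on.
Run would need Ven (G4), but Ven never turns on. Ird would need Ven, Qil, and Vor (G2), but Ven never turns on.

Qil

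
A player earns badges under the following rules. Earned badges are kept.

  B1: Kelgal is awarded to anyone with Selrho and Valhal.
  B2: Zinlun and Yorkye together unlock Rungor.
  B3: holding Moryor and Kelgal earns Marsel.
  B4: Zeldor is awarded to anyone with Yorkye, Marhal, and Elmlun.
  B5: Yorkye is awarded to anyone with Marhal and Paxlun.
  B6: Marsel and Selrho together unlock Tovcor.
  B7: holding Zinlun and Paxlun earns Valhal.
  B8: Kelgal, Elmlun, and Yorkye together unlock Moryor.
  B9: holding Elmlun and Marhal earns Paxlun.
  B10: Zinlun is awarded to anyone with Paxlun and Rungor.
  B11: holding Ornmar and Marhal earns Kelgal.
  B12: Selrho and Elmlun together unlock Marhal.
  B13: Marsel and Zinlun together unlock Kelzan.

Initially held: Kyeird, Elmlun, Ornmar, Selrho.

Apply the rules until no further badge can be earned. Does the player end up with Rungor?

Rungor would need Zinlun and Yorkye (B2), but Zinlun is never earned.

No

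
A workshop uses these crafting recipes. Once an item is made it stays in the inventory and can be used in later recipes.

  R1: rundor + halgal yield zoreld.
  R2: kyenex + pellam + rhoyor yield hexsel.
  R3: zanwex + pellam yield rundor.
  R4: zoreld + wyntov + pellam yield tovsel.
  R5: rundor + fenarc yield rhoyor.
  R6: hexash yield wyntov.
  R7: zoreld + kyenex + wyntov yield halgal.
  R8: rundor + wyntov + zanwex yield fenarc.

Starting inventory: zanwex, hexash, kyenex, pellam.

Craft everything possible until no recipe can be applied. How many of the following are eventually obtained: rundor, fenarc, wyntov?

Using R3, zanwex and pellam make rundor.
hexash → wyntov (R6).
Using R8, rundor, wyntov, and zanwex make fenarc.
rundor: reached.
fenarc: reached.
wyntov: reached.
All 3 are reached.

3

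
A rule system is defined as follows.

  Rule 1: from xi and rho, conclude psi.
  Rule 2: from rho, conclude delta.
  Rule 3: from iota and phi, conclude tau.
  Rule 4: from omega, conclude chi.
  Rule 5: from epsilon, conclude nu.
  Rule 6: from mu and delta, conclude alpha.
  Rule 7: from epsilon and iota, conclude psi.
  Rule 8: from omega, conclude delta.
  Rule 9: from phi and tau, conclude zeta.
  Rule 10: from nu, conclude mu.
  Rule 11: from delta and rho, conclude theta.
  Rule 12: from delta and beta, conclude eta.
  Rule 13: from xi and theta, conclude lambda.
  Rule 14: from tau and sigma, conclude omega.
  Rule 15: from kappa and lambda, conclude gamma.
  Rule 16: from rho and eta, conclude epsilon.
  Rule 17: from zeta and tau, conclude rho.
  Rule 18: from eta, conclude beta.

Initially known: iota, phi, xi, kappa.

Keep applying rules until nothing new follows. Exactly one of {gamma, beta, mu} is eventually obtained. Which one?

From iota and phi, Rule 3 gives tau.
From phi and tau, Rule 9 gives zeta.
zeta and tau hold, so rho follows (Rule 17).
From rho, Rule 2 gives delta.
delta and rho hold, so theta follows (Rule 11).
xi and theta hold, so lambda follows (Rule 13).
kappa and lambda hold, so gamma follows (Rule 15).
mu would need nu (Rule 10), but nu is never established. beta would need eta (Rule 18), but eta is never established.

gamma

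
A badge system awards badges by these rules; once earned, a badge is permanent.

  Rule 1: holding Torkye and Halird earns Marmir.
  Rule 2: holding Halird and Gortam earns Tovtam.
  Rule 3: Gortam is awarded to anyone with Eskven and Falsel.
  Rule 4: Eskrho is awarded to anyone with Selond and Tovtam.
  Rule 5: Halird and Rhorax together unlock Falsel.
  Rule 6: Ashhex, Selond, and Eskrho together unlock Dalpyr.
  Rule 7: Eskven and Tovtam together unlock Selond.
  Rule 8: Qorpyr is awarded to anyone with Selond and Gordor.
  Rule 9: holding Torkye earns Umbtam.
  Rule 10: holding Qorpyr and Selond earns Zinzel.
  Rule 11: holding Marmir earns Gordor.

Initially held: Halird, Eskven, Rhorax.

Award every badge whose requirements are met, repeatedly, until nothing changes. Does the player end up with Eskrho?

Yes

With Halird and Rhorax, Falsel is earned (Rule 5).
With Eskven and Falsel, Gortam is earned (Rule 3).
With Halird and Gortam, Tovtam is earned (Rule 2).
With Eskven and Tovtam, Selond is earned (Rule 7).
With Selond and Tovtam, Eskrho is earned (Rule 4).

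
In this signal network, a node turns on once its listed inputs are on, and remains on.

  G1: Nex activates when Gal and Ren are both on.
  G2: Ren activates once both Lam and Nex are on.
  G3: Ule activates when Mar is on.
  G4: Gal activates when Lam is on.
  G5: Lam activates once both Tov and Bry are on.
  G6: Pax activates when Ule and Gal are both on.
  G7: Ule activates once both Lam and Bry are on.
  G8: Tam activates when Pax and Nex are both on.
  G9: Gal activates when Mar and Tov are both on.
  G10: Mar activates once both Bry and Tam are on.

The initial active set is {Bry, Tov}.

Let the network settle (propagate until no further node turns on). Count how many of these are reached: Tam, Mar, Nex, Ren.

Tam would need Pax and Nex (G8), but Nex never turns on.
Mar would need Bry and Tam (G10), but Tam never turns on.
Nex would need Gal and Ren (G1), but Ren never turns on.
Ren would need Lam and Nex (G2), but Nex never turns on.
None of the 4 are reached.

0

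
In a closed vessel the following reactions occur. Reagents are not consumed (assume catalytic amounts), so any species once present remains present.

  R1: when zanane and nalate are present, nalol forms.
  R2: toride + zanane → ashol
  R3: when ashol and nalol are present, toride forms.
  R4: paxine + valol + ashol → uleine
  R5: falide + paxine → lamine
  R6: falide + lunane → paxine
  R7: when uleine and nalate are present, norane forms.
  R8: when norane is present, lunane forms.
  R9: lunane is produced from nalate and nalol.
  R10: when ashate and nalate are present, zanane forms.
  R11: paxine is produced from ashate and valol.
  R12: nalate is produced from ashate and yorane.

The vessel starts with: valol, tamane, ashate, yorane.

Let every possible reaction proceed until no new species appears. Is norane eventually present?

norane would need uleine and nalate (R7), but uleine never forms.

No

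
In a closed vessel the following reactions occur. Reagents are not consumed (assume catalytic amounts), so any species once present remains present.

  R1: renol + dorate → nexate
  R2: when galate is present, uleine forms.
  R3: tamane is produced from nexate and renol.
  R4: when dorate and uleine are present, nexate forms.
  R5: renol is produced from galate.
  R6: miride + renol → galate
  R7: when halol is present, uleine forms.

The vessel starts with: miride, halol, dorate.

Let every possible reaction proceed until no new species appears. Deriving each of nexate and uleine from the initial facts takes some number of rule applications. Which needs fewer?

uleine: halol present → uleine forms (R7). [1 rule application]
nexate: halol present → uleine forms (R7). dorate and uleine present → nexate forms (R4). [2 rule applications]
uleine needs fewer.

uleine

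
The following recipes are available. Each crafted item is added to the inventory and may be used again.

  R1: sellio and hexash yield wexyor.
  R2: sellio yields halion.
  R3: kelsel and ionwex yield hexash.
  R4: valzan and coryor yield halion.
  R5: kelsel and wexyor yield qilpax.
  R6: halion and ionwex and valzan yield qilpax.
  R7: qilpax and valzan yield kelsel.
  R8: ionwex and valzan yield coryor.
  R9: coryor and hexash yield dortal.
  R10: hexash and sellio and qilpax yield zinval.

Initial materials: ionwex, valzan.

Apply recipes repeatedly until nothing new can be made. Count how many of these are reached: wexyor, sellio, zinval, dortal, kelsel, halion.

ionwex and valzan → coryor (R8).
valzan and coryor → halion (R4).
Using R6, halion, ionwex, and valzan make qilpax.
Using R7, qilpax and valzan make kelsel.
kelsel and ionwex → hexash (R3).
Using R9, coryor and hexash make dortal.
wexyor would need sellio and hexash (R1), but sellio is never obtained.
No rule produces sellio, and it is not given.
zinval would need hexash, sellio, and qilpax (R10), but sellio is never obtained.
dortal: reached.
kelsel: reached.
halion: reached.
Reached: dortal, kelsel, and halion — 3 of the 6.

3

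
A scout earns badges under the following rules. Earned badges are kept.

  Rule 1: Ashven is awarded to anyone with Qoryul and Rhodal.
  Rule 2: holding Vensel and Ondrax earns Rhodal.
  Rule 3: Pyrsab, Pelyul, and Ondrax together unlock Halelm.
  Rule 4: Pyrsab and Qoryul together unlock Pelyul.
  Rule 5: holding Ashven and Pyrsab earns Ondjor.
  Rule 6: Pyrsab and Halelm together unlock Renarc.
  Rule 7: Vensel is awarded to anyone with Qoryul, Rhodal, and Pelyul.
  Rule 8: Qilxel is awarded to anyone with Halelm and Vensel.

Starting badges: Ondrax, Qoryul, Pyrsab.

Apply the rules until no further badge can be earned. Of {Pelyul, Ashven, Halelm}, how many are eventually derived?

2

With Pyrsab and Qoryul, Pelyul is earned (Rule 4).
With Pyrsab, Pelyul, and Ondrax, Halelm is earned (Rule 3).
Pelyul: reached.
Ashven would need Qoryul and Rhodal (Rule 1), but Rhodal is never earned.
Halelm: reached.
Reached: Pelyul and Halelm — 2 of the 3.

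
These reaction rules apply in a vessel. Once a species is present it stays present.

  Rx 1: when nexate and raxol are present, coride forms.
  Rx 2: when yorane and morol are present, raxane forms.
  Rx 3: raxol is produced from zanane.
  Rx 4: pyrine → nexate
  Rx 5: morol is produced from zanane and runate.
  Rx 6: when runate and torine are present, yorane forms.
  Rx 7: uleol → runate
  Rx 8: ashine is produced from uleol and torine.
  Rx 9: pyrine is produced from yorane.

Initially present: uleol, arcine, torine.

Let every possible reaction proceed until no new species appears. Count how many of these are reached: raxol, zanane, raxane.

raxol would need zanane (Rx 3), but zanane never forms.
No rule produces zanane, and it is not given.
raxane would need yorane and morol (Rx 2), but morol never forms.
None of the 3 are reached.

0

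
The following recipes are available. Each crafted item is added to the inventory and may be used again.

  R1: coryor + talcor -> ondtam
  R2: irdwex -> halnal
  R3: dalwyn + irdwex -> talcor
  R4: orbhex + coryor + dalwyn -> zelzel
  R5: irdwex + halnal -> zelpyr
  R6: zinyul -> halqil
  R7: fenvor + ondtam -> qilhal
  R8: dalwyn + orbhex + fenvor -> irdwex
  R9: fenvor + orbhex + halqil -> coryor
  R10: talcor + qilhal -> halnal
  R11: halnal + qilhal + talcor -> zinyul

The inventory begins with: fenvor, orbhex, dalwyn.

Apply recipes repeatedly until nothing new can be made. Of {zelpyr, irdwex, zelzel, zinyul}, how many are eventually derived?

2

dalwyn + orbhex + fenvor -> irdwex (R8).
Using R2, irdwex makes halnal.
Using R5, irdwex and halnal make zelpyr.
zelpyr: reached.
irdwex: reached.
zelzel would need orbhex, coryor, and dalwyn (R4), but coryor is never obtained.
zinyul would need halnal, qilhal, and talcor (R11), but qilhal is never obtained.
Reached: zelpyr and irdwex — 2 of the 4.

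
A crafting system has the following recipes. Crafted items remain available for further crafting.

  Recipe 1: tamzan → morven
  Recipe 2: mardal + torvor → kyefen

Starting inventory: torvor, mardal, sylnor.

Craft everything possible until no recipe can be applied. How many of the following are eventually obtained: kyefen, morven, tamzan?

mardal + torvor → kyefen (Recipe 2).
kyefen: reached.
morven would need tamzan (Recipe 1), but tamzan is never obtained.
No rule produces tamzan, and it is not given.
Reached: kyefen — 1 of the 3.

1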